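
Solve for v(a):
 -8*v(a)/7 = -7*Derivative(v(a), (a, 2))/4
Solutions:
 v(a) = C1*exp(-4*sqrt(2)*a/7) + C2*exp(4*sqrt(2)*a/7)


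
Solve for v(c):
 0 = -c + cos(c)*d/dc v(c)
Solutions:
 v(c) = C1 + Integral(c/cos(c), c)


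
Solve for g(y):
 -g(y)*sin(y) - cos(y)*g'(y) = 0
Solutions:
 g(y) = C1*cos(y)


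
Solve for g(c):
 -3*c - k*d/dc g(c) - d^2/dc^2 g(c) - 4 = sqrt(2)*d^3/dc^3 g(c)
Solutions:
 g(c) = C1 + C2*exp(sqrt(2)*c*(sqrt(-4*sqrt(2)*k + 1) - 1)/4) + C3*exp(-sqrt(2)*c*(sqrt(-4*sqrt(2)*k + 1) + 1)/4) - 3*c^2/(2*k) - 4*c/k + 3*c/k^2


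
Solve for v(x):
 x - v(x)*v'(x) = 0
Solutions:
 v(x) = -sqrt(C1 + x^2)
 v(x) = sqrt(C1 + x^2)


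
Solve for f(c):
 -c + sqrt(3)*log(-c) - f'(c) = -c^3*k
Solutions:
 f(c) = C1 + c^4*k/4 - c^2/2 + sqrt(3)*c*log(-c) - sqrt(3)*c


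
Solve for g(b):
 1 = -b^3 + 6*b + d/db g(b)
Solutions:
 g(b) = C1 + b^4/4 - 3*b^2 + b


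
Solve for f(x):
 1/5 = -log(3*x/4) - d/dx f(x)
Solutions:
 f(x) = C1 - x*log(x) + x*log(4/3) + 4*x/5


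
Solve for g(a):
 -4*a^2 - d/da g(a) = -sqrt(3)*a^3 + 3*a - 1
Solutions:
 g(a) = C1 + sqrt(3)*a^4/4 - 4*a^3/3 - 3*a^2/2 + a


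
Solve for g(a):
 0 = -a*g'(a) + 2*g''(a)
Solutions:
 g(a) = C1 + C2*erfi(a/2)


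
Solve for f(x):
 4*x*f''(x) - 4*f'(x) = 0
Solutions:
 f(x) = C1 + C2*x^2


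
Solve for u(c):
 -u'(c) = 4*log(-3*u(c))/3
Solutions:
 3*Integral(1/(log(-_y) + log(3)), (_y, u(c)))/4 = C1 - c


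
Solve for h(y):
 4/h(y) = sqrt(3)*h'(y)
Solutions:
 h(y) = -sqrt(C1 + 24*sqrt(3)*y)/3
 h(y) = sqrt(C1 + 24*sqrt(3)*y)/3


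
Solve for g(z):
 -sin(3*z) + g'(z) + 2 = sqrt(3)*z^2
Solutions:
 g(z) = C1 + sqrt(3)*z^3/3 - 2*z - cos(3*z)/3


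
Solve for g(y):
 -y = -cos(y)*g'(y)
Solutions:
 g(y) = C1 + Integral(y/cos(y), y)


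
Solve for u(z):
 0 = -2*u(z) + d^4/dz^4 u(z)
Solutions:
 u(z) = C1*exp(-2^(1/4)*z) + C2*exp(2^(1/4)*z) + C3*sin(2^(1/4)*z) + C4*cos(2^(1/4)*z)


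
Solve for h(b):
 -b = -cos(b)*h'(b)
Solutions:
 h(b) = C1 + Integral(b/cos(b), b)


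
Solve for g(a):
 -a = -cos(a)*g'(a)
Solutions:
 g(a) = C1 + Integral(a/cos(a), a)


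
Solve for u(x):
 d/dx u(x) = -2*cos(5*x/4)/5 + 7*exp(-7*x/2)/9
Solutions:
 u(x) = C1 - 8*sin(5*x/4)/25 - 2*exp(-7*x/2)/9


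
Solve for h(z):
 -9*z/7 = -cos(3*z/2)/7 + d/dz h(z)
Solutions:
 h(z) = C1 - 9*z^2/14 + 2*sin(3*z/2)/21


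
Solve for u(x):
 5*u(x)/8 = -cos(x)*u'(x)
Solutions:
 u(x) = C1*(sin(x) - 1)^(5/16)/(sin(x) + 1)^(5/16)


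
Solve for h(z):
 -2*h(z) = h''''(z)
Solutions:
 h(z) = (C1*sin(2^(3/4)*z/2) + C2*cos(2^(3/4)*z/2))*exp(-2^(3/4)*z/2) + (C3*sin(2^(3/4)*z/2) + C4*cos(2^(3/4)*z/2))*exp(2^(3/4)*z/2)


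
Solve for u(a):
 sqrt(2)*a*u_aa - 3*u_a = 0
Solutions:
 u(a) = C1 + C2*a^(1 + 3*sqrt(2)/2)


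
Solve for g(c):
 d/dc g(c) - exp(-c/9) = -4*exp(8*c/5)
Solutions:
 g(c) = C1 - 5*exp(8*c/5)/2 - 9*exp(-c/9)


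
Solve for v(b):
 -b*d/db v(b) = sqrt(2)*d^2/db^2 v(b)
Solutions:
 v(b) = C1 + C2*erf(2^(1/4)*b/2)


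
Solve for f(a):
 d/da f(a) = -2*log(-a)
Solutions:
 f(a) = C1 - 2*a*log(-a) + 2*a


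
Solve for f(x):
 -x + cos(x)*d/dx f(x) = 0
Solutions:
 f(x) = C1 + Integral(x/cos(x), x)


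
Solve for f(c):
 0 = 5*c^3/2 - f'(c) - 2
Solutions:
 f(c) = C1 + 5*c^4/8 - 2*c


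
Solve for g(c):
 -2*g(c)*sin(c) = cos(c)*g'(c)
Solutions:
 g(c) = C1*cos(c)^2


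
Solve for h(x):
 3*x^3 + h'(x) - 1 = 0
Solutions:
 h(x) = C1 - 3*x^4/4 + x


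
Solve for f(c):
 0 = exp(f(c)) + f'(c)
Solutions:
 f(c) = log(1/(C1 + c))


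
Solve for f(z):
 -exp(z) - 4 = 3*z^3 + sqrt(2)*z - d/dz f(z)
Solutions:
 f(z) = C1 + 3*z^4/4 + sqrt(2)*z^2/2 + 4*z + exp(z)


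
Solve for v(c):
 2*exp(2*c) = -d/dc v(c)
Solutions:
 v(c) = C1 - exp(2*c)


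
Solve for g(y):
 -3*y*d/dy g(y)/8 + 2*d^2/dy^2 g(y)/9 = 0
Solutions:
 g(y) = C1 + C2*erfi(3*sqrt(6)*y/8)


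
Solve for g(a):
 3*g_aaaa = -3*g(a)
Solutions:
 g(a) = (C1*sin(sqrt(2)*a/2) + C2*cos(sqrt(2)*a/2))*exp(-sqrt(2)*a/2) + (C3*sin(sqrt(2)*a/2) + C4*cos(sqrt(2)*a/2))*exp(sqrt(2)*a/2)


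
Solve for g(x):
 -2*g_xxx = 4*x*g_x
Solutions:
 g(x) = C1 + Integral(C2*airyai(-2^(1/3)*x) + C3*airybi(-2^(1/3)*x), x)


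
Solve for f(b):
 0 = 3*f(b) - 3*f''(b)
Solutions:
 f(b) = C1*exp(-b) + C2*exp(b)


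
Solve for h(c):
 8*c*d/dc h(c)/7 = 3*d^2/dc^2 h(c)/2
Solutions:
 h(c) = C1 + C2*erfi(2*sqrt(42)*c/21)


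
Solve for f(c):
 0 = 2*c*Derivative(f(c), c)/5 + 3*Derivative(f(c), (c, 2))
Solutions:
 f(c) = C1 + C2*erf(sqrt(15)*c/15)


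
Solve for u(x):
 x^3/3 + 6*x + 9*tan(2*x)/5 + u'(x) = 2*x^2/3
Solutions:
 u(x) = C1 - x^4/12 + 2*x^3/9 - 3*x^2 + 9*log(cos(2*x))/10


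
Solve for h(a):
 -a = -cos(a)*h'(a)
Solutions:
 h(a) = C1 + Integral(a/cos(a), a)


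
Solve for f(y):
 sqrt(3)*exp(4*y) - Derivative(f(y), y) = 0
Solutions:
 f(y) = C1 + sqrt(3)*exp(4*y)/4


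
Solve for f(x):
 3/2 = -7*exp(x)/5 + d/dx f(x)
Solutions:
 f(x) = C1 + 3*x/2 + 7*exp(x)/5


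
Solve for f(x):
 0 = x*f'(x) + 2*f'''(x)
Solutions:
 f(x) = C1 + Integral(C2*airyai(-2^(2/3)*x/2) + C3*airybi(-2^(2/3)*x/2), x)


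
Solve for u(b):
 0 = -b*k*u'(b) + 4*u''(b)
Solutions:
 u(b) = Piecewise((-sqrt(2)*sqrt(pi)*C1*erf(sqrt(2)*b*sqrt(-k)/4)/sqrt(-k) - C2, (k > 0) | (k < 0)), (-C1*b - C2, True))


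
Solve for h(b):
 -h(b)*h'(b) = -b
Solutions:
 h(b) = -sqrt(C1 + b^2)
 h(b) = sqrt(C1 + b^2)


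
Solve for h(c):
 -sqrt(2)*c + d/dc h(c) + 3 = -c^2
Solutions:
 h(c) = C1 - c^3/3 + sqrt(2)*c^2/2 - 3*c


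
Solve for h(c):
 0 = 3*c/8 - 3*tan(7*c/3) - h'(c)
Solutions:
 h(c) = C1 + 3*c^2/16 + 9*log(cos(7*c/3))/7


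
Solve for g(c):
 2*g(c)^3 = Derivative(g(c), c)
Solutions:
 g(c) = -sqrt(2)*sqrt(-1/(C1 + 2*c))/2
 g(c) = sqrt(2)*sqrt(-1/(C1 + 2*c))/2


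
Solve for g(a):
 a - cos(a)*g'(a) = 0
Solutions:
 g(a) = C1 + Integral(a/cos(a), a)


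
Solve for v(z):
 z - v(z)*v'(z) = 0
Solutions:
 v(z) = -sqrt(C1 + z^2)
 v(z) = sqrt(C1 + z^2)


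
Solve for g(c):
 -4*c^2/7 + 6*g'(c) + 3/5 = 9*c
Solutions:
 g(c) = C1 + 2*c^3/63 + 3*c^2/4 - c/10


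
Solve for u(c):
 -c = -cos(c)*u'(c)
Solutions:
 u(c) = C1 + Integral(c/cos(c), c)


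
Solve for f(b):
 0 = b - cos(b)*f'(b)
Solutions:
 f(b) = C1 + Integral(b/cos(b), b)


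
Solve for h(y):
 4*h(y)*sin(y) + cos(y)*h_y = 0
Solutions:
 h(y) = C1*cos(y)^4


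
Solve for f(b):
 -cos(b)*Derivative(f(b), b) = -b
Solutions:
 f(b) = C1 + Integral(b/cos(b), b)


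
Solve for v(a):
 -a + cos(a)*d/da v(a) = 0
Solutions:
 v(a) = C1 + Integral(a/cos(a), a)


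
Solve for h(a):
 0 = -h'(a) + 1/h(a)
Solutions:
 h(a) = -sqrt(C1 + 2*a)
 h(a) = sqrt(C1 + 2*a)


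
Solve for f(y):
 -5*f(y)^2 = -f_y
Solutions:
 f(y) = -1/(C1 + 5*y)


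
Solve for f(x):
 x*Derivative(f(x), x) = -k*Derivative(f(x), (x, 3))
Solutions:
 f(x) = C1 + Integral(C2*airyai(x*(-1/k)^(1/3)) + C3*airybi(x*(-1/k)^(1/3)), x)


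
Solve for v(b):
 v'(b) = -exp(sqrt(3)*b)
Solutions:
 v(b) = C1 - sqrt(3)*exp(sqrt(3)*b)/3


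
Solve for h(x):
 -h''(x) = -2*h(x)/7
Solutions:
 h(x) = C1*exp(-sqrt(14)*x/7) + C2*exp(sqrt(14)*x/7)


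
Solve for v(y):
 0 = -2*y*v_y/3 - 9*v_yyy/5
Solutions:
 v(y) = C1 + Integral(C2*airyai(-10^(1/3)*y/3) + C3*airybi(-10^(1/3)*y/3), y)


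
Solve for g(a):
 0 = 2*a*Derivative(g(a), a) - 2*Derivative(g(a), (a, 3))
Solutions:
 g(a) = C1 + Integral(C2*airyai(a) + C3*airybi(a), a)


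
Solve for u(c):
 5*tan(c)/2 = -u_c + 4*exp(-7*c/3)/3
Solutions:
 u(c) = C1 - 5*log(tan(c)^2 + 1)/4 - 4*exp(-7*c/3)/7


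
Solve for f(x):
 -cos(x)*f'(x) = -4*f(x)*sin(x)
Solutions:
 f(x) = C1/cos(x)^4


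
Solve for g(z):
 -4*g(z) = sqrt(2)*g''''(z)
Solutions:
 g(z) = (C1*sin(2^(7/8)*z/2) + C2*cos(2^(7/8)*z/2))*exp(-2^(7/8)*z/2) + (C3*sin(2^(7/8)*z/2) + C4*cos(2^(7/8)*z/2))*exp(2^(7/8)*z/2)


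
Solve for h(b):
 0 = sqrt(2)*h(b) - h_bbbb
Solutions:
 h(b) = C1*exp(-2^(1/8)*b) + C2*exp(2^(1/8)*b) + C3*sin(2^(1/8)*b) + C4*cos(2^(1/8)*b)


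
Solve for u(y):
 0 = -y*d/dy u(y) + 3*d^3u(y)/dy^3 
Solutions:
 u(y) = C1 + Integral(C2*airyai(3^(2/3)*y/3) + C3*airybi(3^(2/3)*y/3), y)


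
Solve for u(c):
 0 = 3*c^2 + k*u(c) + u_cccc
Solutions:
 u(c) = C1*exp(-c*(-k)^(1/4)) + C2*exp(c*(-k)^(1/4)) + C3*exp(-I*c*(-k)^(1/4)) + C4*exp(I*c*(-k)^(1/4)) - 3*c^2/k


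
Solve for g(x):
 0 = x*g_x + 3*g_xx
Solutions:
 g(x) = C1 + C2*erf(sqrt(6)*x/6)


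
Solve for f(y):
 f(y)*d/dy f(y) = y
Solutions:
 f(y) = -sqrt(C1 + y^2)
 f(y) = sqrt(C1 + y^2)


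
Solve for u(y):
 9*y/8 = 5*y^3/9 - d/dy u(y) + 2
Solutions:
 u(y) = C1 + 5*y^4/36 - 9*y^2/16 + 2*y


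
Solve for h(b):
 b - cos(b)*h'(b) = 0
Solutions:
 h(b) = C1 + Integral(b/cos(b), b)


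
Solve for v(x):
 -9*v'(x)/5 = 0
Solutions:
 v(x) = C1


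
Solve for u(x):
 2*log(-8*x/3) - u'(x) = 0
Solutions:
 u(x) = C1 + 2*x*log(-x) + 2*x*(-log(3) - 1 + 3*log(2))


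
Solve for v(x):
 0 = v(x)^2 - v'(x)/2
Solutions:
 v(x) = -1/(C1 + 2*x)


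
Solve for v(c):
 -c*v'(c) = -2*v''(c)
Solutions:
 v(c) = C1 + C2*erfi(c/2)


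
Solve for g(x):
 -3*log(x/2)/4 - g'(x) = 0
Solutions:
 g(x) = C1 - 3*x*log(x)/4 + 3*x*log(2)/4 + 3*x/4


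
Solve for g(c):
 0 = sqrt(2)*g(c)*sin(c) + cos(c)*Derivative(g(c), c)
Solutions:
 g(c) = C1*cos(c)^(sqrt(2))


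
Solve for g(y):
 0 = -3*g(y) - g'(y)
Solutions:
 g(y) = C1*exp(-3*y)


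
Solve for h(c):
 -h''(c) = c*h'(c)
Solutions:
 h(c) = C1 + C2*erf(sqrt(2)*c/2)


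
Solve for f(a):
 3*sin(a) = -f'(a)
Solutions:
 f(a) = C1 + 3*cos(a)


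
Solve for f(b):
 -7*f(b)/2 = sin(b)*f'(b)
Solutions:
 f(b) = C1*(cos(b) + 1)^(7/4)/(cos(b) - 1)^(7/4)


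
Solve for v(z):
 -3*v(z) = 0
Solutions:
 v(z) = 0


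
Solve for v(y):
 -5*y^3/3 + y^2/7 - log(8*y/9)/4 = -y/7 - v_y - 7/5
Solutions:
 v(y) = C1 + 5*y^4/12 - y^3/21 - y^2/14 + y*log(y)/4 - 33*y/20 - y*log(3)/2 + 3*y*log(2)/4


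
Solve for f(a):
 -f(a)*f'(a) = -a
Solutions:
 f(a) = -sqrt(C1 + a^2)
 f(a) = sqrt(C1 + a^2)


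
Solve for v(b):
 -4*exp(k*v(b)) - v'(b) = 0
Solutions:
 v(b) = Piecewise((log(1/(C1*k + 4*b*k))/k, Ne(k, 0)), (nan, True))
 v(b) = Piecewise((C1 - 4*b, Eq(k, 0)), (nan, True))


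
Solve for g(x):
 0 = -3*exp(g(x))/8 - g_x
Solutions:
 g(x) = log(1/(C1 + 3*x)) + 3*log(2)


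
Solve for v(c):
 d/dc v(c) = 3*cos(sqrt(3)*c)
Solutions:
 v(c) = C1 + sqrt(3)*sin(sqrt(3)*c)


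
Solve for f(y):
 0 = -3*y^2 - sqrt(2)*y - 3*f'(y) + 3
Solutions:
 f(y) = C1 - y^3/3 - sqrt(2)*y^2/6 + y


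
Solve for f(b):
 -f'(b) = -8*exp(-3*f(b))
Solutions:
 f(b) = log(C1 + 24*b)/3
 f(b) = log((-3^(1/3) - 3^(5/6)*I)*(C1 + 8*b)^(1/3)/2)
 f(b) = log((-3^(1/3) + 3^(5/6)*I)*(C1 + 8*b)^(1/3)/2)


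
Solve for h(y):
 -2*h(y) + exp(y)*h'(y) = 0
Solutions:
 h(y) = C1*exp(-2*exp(-y))


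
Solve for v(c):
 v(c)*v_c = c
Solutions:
 v(c) = -sqrt(C1 + c^2)
 v(c) = sqrt(C1 + c^2)


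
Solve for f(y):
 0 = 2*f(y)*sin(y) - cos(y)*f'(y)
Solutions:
 f(y) = C1/cos(y)^2


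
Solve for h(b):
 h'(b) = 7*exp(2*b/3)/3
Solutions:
 h(b) = C1 + 7*exp(2*b/3)/2


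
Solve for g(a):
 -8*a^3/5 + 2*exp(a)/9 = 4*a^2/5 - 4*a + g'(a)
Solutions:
 g(a) = C1 - 2*a^4/5 - 4*a^3/15 + 2*a^2 + 2*exp(a)/9


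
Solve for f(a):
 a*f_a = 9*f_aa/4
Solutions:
 f(a) = C1 + C2*erfi(sqrt(2)*a/3)


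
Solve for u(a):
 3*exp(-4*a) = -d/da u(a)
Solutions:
 u(a) = C1 + 3*exp(-4*a)/4


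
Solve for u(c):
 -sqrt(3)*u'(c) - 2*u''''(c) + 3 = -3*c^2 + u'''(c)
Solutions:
 u(c) = C1 + C2*exp(c*(-2 + (1 + 54*sqrt(3) + sqrt(-1 + (1 + 54*sqrt(3))^2))^(-1/3) + (1 + 54*sqrt(3) + sqrt(-1 + (1 + 54*sqrt(3))^2))^(1/3))/12)*sin(sqrt(3)*c*(-(1 + 54*sqrt(3) + sqrt(-1 + (1 + 54*sqrt(3))^2))^(1/3) + (1 + 54*sqrt(3) + sqrt(-1 + (1 + 54*sqrt(3))^2))^(-1/3))/12) + C3*exp(c*(-2 + (1 + 54*sqrt(3) + sqrt(-1 + (1 + 54*sqrt(3))^2))^(-1/3) + (1 + 54*sqrt(3) + sqrt(-1 + (1 + 54*sqrt(3))^2))^(1/3))/12)*cos(sqrt(3)*c*(-(1 + 54*sqrt(3) + sqrt(-1 + (1 + 54*sqrt(3))^2))^(1/3) + (1 + 54*sqrt(3) + sqrt(-1 + (1 + 54*sqrt(3))^2))^(-1/3))/12) + C4*exp(-c*((1 + 54*sqrt(3) + sqrt(-1 + (1 + 54*sqrt(3))^2))^(-1/3) + 1 + (1 + 54*sqrt(3) + sqrt(-1 + (1 + 54*sqrt(3))^2))^(1/3))/6) + sqrt(3)*c^3/3 - 2*c + sqrt(3)*c


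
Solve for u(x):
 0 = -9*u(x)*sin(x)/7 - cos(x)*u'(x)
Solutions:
 u(x) = C1*cos(x)^(9/7)


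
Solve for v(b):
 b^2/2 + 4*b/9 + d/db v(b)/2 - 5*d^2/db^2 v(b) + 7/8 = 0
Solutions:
 v(b) = C1 + C2*exp(b/10) - b^3/3 - 94*b^2/9 - 7583*b/36


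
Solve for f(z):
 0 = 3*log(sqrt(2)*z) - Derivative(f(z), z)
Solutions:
 f(z) = C1 + 3*z*log(z) - 3*z + 3*z*log(2)/2


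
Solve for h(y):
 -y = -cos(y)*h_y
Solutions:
 h(y) = C1 + Integral(y/cos(y), y)


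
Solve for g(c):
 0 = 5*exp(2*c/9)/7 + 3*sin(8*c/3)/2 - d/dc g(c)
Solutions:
 g(c) = C1 + 45*exp(2*c/9)/14 - 9*cos(8*c/3)/16


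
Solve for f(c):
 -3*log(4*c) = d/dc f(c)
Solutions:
 f(c) = C1 - 3*c*log(c) - c*log(64) + 3*c


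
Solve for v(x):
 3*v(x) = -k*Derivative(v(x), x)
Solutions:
 v(x) = C1*exp(-3*x/k)


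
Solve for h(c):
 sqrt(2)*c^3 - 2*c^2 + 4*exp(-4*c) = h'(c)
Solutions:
 h(c) = C1 + sqrt(2)*c^4/4 - 2*c^3/3 - exp(-4*c)


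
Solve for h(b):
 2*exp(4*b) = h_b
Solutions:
 h(b) = C1 + exp(4*b)/2


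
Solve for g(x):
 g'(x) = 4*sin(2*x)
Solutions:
 g(x) = C1 - 2*cos(2*x)


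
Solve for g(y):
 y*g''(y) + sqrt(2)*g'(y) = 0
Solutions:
 g(y) = C1 + C2*y^(1 - sqrt(2))


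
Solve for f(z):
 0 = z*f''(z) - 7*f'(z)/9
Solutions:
 f(z) = C1 + C2*z^(16/9)


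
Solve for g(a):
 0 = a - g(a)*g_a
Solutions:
 g(a) = -sqrt(C1 + a^2)
 g(a) = sqrt(C1 + a^2)


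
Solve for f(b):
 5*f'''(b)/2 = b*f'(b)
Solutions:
 f(b) = C1 + Integral(C2*airyai(2^(1/3)*5^(2/3)*b/5) + C3*airybi(2^(1/3)*5^(2/3)*b/5), b)


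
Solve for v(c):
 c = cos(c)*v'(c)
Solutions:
 v(c) = C1 + Integral(c/cos(c), c)


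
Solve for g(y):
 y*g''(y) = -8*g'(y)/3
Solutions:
 g(y) = C1 + C2/y^(5/3)


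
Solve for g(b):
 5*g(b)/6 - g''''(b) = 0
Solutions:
 g(b) = C1*exp(-5^(1/4)*6^(3/4)*b/6) + C2*exp(5^(1/4)*6^(3/4)*b/6) + C3*sin(5^(1/4)*6^(3/4)*b/6) + C4*cos(5^(1/4)*6^(3/4)*b/6)


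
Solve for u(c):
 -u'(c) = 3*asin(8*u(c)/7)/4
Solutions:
 Integral(1/asin(8*_y/7), (_y, u(c))) = C1 - 3*c/4


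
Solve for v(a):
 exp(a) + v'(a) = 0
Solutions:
 v(a) = C1 - exp(a)


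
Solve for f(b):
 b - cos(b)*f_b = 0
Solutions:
 f(b) = C1 + Integral(b/cos(b), b)


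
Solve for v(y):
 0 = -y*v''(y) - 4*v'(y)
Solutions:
 v(y) = C1 + C2/y^3


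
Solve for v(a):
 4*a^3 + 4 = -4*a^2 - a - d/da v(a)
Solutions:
 v(a) = C1 - a^4 - 4*a^3/3 - a^2/2 - 4*a


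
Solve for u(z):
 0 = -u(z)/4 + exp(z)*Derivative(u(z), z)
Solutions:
 u(z) = C1*exp(-exp(-z)/4)


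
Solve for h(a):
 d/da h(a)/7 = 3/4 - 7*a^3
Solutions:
 h(a) = C1 - 49*a^4/4 + 21*a/4


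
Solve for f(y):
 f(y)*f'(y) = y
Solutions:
 f(y) = -sqrt(C1 + y^2)
 f(y) = sqrt(C1 + y^2)


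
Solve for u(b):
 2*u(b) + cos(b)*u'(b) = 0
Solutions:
 u(b) = C1*(sin(b) - 1)/(sin(b) + 1)


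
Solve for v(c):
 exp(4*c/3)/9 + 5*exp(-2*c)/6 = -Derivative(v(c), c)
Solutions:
 v(c) = C1 - exp(4*c/3)/12 + 5*exp(-2*c)/12


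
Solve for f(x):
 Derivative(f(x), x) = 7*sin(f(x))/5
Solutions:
 -7*x/5 + log(cos(f(x)) - 1)/2 - log(cos(f(x)) + 1)/2 = C1


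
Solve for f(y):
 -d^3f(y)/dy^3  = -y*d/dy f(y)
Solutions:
 f(y) = C1 + Integral(C2*airyai(y) + C3*airybi(y), y)


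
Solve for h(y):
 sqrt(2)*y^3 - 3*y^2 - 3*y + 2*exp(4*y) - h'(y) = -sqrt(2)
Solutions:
 h(y) = C1 + sqrt(2)*y^4/4 - y^3 - 3*y^2/2 + sqrt(2)*y + exp(4*y)/2


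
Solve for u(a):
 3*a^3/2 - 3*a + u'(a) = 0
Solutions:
 u(a) = C1 - 3*a^4/8 + 3*a^2/2


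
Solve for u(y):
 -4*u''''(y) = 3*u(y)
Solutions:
 u(y) = (C1*sin(3^(1/4)*y/2) + C2*cos(3^(1/4)*y/2))*exp(-3^(1/4)*y/2) + (C3*sin(3^(1/4)*y/2) + C4*cos(3^(1/4)*y/2))*exp(3^(1/4)*y/2)


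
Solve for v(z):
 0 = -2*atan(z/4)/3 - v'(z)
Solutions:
 v(z) = C1 - 2*z*atan(z/4)/3 + 4*log(z^2 + 16)/3


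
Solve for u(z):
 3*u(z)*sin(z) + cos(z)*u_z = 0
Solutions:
 u(z) = C1*cos(z)^3


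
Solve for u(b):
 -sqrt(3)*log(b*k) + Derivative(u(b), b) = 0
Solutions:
 u(b) = C1 + sqrt(3)*b*log(b*k) - sqrt(3)*b


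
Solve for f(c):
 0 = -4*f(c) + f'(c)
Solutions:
 f(c) = C1*exp(4*c)


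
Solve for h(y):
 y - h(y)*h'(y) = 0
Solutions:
 h(y) = -sqrt(C1 + y^2)
 h(y) = sqrt(C1 + y^2)


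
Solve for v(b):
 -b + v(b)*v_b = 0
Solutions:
 v(b) = -sqrt(C1 + b^2)
 v(b) = sqrt(C1 + b^2)


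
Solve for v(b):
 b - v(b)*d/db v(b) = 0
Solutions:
 v(b) = -sqrt(C1 + b^2)
 v(b) = sqrt(C1 + b^2)


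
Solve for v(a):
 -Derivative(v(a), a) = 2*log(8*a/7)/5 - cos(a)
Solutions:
 v(a) = C1 - 2*a*log(a)/5 - 6*a*log(2)/5 + 2*a/5 + 2*a*log(7)/5 + sin(a)


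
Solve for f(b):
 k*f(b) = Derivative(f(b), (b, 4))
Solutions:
 f(b) = C1*exp(-b*k^(1/4)) + C2*exp(b*k^(1/4)) + C3*exp(-I*b*k^(1/4)) + C4*exp(I*b*k^(1/4))


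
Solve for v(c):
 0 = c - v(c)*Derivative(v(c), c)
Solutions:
 v(c) = -sqrt(C1 + c^2)
 v(c) = sqrt(C1 + c^2)


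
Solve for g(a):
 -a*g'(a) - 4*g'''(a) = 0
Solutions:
 g(a) = C1 + Integral(C2*airyai(-2^(1/3)*a/2) + C3*airybi(-2^(1/3)*a/2), a)


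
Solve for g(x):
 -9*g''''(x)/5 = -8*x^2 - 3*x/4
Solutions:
 g(x) = C1 + C2*x + C3*x^2 + C4*x^3 + x^6/81 + x^5/288


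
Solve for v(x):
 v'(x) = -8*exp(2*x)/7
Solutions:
 v(x) = C1 - 4*exp(2*x)/7


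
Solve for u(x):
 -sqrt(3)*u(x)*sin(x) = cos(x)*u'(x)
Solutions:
 u(x) = C1*cos(x)^(sqrt(3))


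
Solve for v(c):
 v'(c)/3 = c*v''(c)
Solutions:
 v(c) = C1 + C2*c^(4/3)


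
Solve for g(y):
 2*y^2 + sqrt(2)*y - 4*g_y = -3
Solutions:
 g(y) = C1 + y^3/6 + sqrt(2)*y^2/8 + 3*y/4


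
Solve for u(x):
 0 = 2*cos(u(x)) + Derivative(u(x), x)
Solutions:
 u(x) = pi - asin((C1 + exp(4*x))/(C1 - exp(4*x)))
 u(x) = asin((C1 + exp(4*x))/(C1 - exp(4*x)))


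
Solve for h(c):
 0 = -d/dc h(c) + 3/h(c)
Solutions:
 h(c) = -sqrt(C1 + 6*c)
 h(c) = sqrt(C1 + 6*c)


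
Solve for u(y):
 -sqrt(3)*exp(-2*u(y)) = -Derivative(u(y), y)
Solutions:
 u(y) = log(-sqrt(C1 + 2*sqrt(3)*y))
 u(y) = log(C1 + 2*sqrt(3)*y)/2


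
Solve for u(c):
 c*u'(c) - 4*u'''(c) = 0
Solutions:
 u(c) = C1 + Integral(C2*airyai(2^(1/3)*c/2) + C3*airybi(2^(1/3)*c/2), c)


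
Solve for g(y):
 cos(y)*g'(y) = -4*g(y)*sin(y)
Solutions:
 g(y) = C1*cos(y)^4


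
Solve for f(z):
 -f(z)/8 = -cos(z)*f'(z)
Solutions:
 f(z) = C1*(sin(z) + 1)^(1/16)/(sin(z) - 1)^(1/16)


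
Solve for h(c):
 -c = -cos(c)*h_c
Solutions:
 h(c) = C1 + Integral(c/cos(c), c)


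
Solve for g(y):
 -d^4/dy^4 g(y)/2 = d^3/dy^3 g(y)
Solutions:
 g(y) = C1 + C2*y + C3*y^2 + C4*exp(-2*y)


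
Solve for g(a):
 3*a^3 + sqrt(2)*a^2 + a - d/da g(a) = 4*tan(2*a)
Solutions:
 g(a) = C1 + 3*a^4/4 + sqrt(2)*a^3/3 + a^2/2 + 2*log(cos(2*a))


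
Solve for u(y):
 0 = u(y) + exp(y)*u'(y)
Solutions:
 u(y) = C1*exp(exp(-y))


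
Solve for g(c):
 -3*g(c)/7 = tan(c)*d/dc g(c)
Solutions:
 g(c) = C1/sin(c)^(3/7)


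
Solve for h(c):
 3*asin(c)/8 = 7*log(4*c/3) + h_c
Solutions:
 h(c) = C1 - 7*c*log(c) + 3*c*asin(c)/8 - 14*c*log(2) + 7*c + 7*c*log(3) + 3*sqrt(1 - c^2)/8


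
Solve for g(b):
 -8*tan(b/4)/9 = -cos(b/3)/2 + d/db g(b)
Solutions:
 g(b) = C1 + 32*log(cos(b/4))/9 + 3*sin(b/3)/2


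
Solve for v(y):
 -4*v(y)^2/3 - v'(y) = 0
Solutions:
 v(y) = 3/(C1 + 4*y)


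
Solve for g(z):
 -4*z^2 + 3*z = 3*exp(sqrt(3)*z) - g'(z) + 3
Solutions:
 g(z) = C1 + 4*z^3/3 - 3*z^2/2 + 3*z + sqrt(3)*exp(sqrt(3)*z)


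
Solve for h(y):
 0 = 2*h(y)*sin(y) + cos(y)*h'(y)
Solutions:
 h(y) = C1*cos(y)^2


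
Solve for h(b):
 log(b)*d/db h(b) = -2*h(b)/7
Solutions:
 h(b) = C1*exp(-2*li(b)/7)


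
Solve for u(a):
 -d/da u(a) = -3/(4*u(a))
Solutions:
 u(a) = -sqrt(C1 + 6*a)/2
 u(a) = sqrt(C1 + 6*a)/2


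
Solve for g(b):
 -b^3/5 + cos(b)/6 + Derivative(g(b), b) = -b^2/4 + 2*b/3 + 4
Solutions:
 g(b) = C1 + b^4/20 - b^3/12 + b^2/3 + 4*b - sin(b)/6


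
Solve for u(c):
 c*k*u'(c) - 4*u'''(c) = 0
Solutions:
 u(c) = C1 + Integral(C2*airyai(2^(1/3)*c*k^(1/3)/2) + C3*airybi(2^(1/3)*c*k^(1/3)/2), c)


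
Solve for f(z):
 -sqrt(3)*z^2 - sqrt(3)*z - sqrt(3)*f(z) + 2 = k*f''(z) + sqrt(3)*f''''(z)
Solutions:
 f(z) = C1*exp(-sqrt(2)*3^(3/4)*z*sqrt(-k - sqrt(k^2 - 12))/6) + C2*exp(sqrt(2)*3^(3/4)*z*sqrt(-k - sqrt(k^2 - 12))/6) + C3*exp(-sqrt(2)*3^(3/4)*z*sqrt(-k + sqrt(k^2 - 12))/6) + C4*exp(sqrt(2)*3^(3/4)*z*sqrt(-k + sqrt(k^2 - 12))/6) + 2*sqrt(3)*k/3 - z^2 - z + 2*sqrt(3)/3


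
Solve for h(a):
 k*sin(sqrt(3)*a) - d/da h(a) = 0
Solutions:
 h(a) = C1 - sqrt(3)*k*cos(sqrt(3)*a)/3


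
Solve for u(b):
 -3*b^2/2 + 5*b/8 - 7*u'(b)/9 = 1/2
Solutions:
 u(b) = C1 - 9*b^3/14 + 45*b^2/112 - 9*b/14


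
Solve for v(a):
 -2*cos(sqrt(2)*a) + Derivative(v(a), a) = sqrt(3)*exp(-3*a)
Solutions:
 v(a) = C1 + sqrt(2)*sin(sqrt(2)*a) - sqrt(3)*exp(-3*a)/3


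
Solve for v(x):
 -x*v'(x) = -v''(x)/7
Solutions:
 v(x) = C1 + C2*erfi(sqrt(14)*x/2)


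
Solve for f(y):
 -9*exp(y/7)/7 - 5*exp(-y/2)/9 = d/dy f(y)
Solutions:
 f(y) = C1 - 9*exp(y/7) + 10*exp(-y/2)/9


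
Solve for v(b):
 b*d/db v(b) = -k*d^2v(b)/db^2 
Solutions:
 v(b) = C1 + C2*sqrt(k)*erf(sqrt(2)*b*sqrt(1/k)/2)


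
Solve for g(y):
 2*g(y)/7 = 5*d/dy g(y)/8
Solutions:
 g(y) = C1*exp(16*y/35)


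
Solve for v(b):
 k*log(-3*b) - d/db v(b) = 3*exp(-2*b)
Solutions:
 v(b) = C1 + b*k*log(-b) + b*k*(-1 + log(3)) + 3*exp(-2*b)/2


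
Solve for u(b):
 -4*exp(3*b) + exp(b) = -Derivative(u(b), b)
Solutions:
 u(b) = C1 + 4*exp(3*b)/3 - exp(b)


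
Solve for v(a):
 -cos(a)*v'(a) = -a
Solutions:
 v(a) = C1 + Integral(a/cos(a), a)


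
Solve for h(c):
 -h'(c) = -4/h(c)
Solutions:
 h(c) = -sqrt(C1 + 8*c)
 h(c) = sqrt(C1 + 8*c)


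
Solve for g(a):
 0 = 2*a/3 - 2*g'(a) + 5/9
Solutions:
 g(a) = C1 + a^2/6 + 5*a/18


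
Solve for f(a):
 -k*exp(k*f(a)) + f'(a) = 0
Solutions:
 f(a) = Piecewise((log(-1/(C1*k + a*k^2))/k, Ne(k, 0)), (nan, True))
 f(a) = Piecewise((C1 + a*k, Eq(k, 0)), (nan, True))


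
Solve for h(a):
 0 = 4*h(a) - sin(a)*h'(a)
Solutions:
 h(a) = C1*(cos(a)^2 - 2*cos(a) + 1)/(cos(a)^2 + 2*cos(a) + 1)


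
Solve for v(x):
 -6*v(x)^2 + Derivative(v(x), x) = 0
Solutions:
 v(x) = -1/(C1 + 6*x)


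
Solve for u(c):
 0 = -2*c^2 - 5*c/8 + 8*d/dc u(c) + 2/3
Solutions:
 u(c) = C1 + c^3/12 + 5*c^2/128 - c/12


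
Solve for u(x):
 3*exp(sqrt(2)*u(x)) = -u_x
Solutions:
 u(x) = sqrt(2)*(2*log(1/(C1 + 3*x)) - log(2))/4


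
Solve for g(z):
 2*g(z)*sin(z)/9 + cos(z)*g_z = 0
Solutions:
 g(z) = C1*cos(z)^(2/9)


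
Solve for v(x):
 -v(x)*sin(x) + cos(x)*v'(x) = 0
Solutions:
 v(x) = C1/cos(x)


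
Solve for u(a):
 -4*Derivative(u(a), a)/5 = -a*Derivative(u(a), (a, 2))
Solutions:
 u(a) = C1 + C2*a^(9/5)


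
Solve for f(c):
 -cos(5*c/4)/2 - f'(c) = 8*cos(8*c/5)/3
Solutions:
 f(c) = C1 - 2*sin(5*c/4)/5 - 5*sin(8*c/5)/3


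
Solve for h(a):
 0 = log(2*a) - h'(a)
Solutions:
 h(a) = C1 + a*log(a) - a + a*log(2)


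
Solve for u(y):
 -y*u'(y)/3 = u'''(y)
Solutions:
 u(y) = C1 + Integral(C2*airyai(-3^(2/3)*y/3) + C3*airybi(-3^(2/3)*y/3), y)


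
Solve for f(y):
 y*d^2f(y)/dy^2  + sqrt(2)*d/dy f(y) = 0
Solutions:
 f(y) = C1 + C2*y^(1 - sqrt(2))


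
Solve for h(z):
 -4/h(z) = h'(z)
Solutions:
 h(z) = -sqrt(C1 - 8*z)
 h(z) = sqrt(C1 - 8*z)


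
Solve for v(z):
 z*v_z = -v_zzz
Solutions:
 v(z) = C1 + Integral(C2*airyai(-z) + C3*airybi(-z), z)


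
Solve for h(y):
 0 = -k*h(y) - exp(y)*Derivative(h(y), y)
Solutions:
 h(y) = C1*exp(k*exp(-y))


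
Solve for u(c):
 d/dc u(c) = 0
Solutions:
 u(c) = C1


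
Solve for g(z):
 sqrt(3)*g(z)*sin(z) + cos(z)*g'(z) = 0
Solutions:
 g(z) = C1*cos(z)^(sqrt(3))


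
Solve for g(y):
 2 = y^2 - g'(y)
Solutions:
 g(y) = C1 + y^3/3 - 2*y


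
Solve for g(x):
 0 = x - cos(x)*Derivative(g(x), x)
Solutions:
 g(x) = C1 + Integral(x/cos(x), x)


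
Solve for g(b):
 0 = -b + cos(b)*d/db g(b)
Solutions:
 g(b) = C1 + Integral(b/cos(b), b)


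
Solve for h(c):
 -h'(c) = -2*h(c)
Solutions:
 h(c) = C1*exp(2*c)


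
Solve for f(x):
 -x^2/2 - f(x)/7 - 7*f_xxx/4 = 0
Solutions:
 f(x) = C3*exp(-2^(2/3)*7^(1/3)*x/7) - 7*x^2/2 + (C1*sin(2^(2/3)*sqrt(3)*7^(1/3)*x/14) + C2*cos(2^(2/3)*sqrt(3)*7^(1/3)*x/14))*exp(2^(2/3)*7^(1/3)*x/14)


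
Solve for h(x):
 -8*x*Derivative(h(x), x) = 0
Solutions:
 h(x) = C1


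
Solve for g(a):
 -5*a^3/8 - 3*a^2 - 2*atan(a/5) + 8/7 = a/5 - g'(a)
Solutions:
 g(a) = C1 + 5*a^4/32 + a^3 + a^2/10 + 2*a*atan(a/5) - 8*a/7 - 5*log(a^2 + 25)


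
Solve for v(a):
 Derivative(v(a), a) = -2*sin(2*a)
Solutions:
 v(a) = C1 + cos(2*a)


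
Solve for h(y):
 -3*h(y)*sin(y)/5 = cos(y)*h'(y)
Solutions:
 h(y) = C1*cos(y)^(3/5)


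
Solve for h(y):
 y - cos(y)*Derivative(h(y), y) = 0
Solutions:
 h(y) = C1 + Integral(y/cos(y), y)


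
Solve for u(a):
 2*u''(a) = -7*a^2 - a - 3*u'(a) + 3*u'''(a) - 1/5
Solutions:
 u(a) = C1 + C2*exp(a*(1 - sqrt(10))/3) + C3*exp(a*(1 + sqrt(10))/3) - 7*a^3/9 + 25*a^2/18 - 889*a/135


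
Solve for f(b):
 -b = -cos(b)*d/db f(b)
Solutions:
 f(b) = C1 + Integral(b/cos(b), b)


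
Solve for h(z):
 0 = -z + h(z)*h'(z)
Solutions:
 h(z) = -sqrt(C1 + z^2)
 h(z) = sqrt(C1 + z^2)


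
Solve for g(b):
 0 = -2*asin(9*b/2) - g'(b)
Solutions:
 g(b) = C1 - 2*b*asin(9*b/2) - 2*sqrt(4 - 81*b^2)/9


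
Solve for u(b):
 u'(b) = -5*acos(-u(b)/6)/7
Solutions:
 Integral(1/acos(-_y/6), (_y, u(b))) = C1 - 5*b/7


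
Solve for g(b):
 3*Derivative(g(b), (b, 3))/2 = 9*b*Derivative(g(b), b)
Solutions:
 g(b) = C1 + Integral(C2*airyai(6^(1/3)*b) + C3*airybi(6^(1/3)*b), b)


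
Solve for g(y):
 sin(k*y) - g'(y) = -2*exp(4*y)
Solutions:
 g(y) = C1 + exp(4*y)/2 - cos(k*y)/k


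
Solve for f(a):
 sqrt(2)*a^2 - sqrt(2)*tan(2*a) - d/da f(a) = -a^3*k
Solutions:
 f(a) = C1 + a^4*k/4 + sqrt(2)*a^3/3 + sqrt(2)*log(cos(2*a))/2


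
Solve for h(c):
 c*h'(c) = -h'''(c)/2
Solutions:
 h(c) = C1 + Integral(C2*airyai(-2^(1/3)*c) + C3*airybi(-2^(1/3)*c), c)


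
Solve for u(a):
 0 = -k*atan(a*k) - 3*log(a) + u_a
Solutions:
 u(a) = C1 + 3*a*log(a) - 3*a + k*Piecewise((a*atan(a*k) - log(a^2*k^2 + 1)/(2*k), Ne(k, 0)), (0, True))


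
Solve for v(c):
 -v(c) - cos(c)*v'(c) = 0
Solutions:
 v(c) = C1*sqrt(sin(c) - 1)/sqrt(sin(c) + 1)


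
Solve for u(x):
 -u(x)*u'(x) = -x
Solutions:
 u(x) = -sqrt(C1 + x^2)
 u(x) = sqrt(C1 + x^2)


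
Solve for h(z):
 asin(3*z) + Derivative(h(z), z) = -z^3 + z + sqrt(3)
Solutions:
 h(z) = C1 - z^4/4 + z^2/2 - z*asin(3*z) + sqrt(3)*z - sqrt(1 - 9*z^2)/3


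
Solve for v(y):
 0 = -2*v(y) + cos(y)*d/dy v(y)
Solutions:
 v(y) = C1*(sin(y) + 1)/(sin(y) - 1)


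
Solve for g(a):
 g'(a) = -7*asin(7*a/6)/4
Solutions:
 g(a) = C1 - 7*a*asin(7*a/6)/4 - sqrt(36 - 49*a^2)/4


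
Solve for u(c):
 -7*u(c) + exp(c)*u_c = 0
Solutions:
 u(c) = C1*exp(-7*exp(-c))


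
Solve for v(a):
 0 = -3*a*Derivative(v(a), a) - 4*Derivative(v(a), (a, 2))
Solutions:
 v(a) = C1 + C2*erf(sqrt(6)*a/4)


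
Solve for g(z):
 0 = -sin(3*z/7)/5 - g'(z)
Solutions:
 g(z) = C1 + 7*cos(3*z/7)/15


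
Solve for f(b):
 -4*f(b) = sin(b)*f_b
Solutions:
 f(b) = C1*(cos(b)^2 + 2*cos(b) + 1)/(cos(b)^2 - 2*cos(b) + 1)


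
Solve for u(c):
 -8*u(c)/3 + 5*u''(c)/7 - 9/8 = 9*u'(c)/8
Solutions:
 u(c) = C1*exp(c*(189 - sqrt(250761))/240) + C2*exp(c*(189 + sqrt(250761))/240) - 27/64


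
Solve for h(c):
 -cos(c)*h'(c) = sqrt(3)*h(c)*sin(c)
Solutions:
 h(c) = C1*cos(c)^(sqrt(3))


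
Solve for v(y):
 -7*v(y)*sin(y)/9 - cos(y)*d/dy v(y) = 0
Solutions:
 v(y) = C1*cos(y)^(7/9)


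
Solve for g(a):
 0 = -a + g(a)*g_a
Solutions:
 g(a) = -sqrt(C1 + a^2)
 g(a) = sqrt(C1 + a^2)


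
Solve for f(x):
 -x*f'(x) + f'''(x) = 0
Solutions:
 f(x) = C1 + Integral(C2*airyai(x) + C3*airybi(x), x)


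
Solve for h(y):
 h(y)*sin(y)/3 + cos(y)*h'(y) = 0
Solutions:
 h(y) = C1*cos(y)^(1/3)


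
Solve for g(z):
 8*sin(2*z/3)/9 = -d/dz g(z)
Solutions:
 g(z) = C1 + 4*cos(2*z/3)/3


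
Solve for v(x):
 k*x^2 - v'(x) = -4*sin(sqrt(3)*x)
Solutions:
 v(x) = C1 + k*x^3/3 - 4*sqrt(3)*cos(sqrt(3)*x)/3


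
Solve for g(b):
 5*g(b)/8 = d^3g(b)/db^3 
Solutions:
 g(b) = C3*exp(5^(1/3)*b/2) + (C1*sin(sqrt(3)*5^(1/3)*b/4) + C2*cos(sqrt(3)*5^(1/3)*b/4))*exp(-5^(1/3)*b/4)


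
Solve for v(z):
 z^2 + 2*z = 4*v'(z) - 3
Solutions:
 v(z) = C1 + z^3/12 + z^2/4 + 3*z/4


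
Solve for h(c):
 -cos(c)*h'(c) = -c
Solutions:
 h(c) = C1 + Integral(c/cos(c), c)


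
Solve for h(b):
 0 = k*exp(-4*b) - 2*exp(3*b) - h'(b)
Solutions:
 h(b) = C1 - k*exp(-4*b)/4 - 2*exp(3*b)/3


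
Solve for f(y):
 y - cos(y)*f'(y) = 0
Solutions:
 f(y) = C1 + Integral(y/cos(y), y)


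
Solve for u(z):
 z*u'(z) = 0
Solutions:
 u(z) = C1


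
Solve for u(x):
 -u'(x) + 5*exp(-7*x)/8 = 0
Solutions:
 u(x) = C1 - 5*exp(-7*x)/56


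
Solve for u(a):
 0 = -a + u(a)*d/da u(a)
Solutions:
 u(a) = -sqrt(C1 + a^2)
 u(a) = sqrt(C1 + a^2)


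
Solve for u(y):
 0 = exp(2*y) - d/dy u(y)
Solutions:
 u(y) = C1 + exp(2*y)/2


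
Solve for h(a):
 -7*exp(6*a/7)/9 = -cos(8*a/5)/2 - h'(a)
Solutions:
 h(a) = C1 + 49*exp(6*a/7)/54 - 5*sin(8*a/5)/16


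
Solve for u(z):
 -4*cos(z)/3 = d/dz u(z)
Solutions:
 u(z) = C1 - 4*sin(z)/3


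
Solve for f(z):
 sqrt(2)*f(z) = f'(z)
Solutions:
 f(z) = C1*exp(sqrt(2)*z)


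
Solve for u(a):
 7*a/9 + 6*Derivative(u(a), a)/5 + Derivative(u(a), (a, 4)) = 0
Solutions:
 u(a) = C1 + C4*exp(-5^(2/3)*6^(1/3)*a/5) - 35*a^2/108 + (C2*sin(2^(1/3)*3^(5/6)*5^(2/3)*a/10) + C3*cos(2^(1/3)*3^(5/6)*5^(2/3)*a/10))*exp(5^(2/3)*6^(1/3)*a/10)


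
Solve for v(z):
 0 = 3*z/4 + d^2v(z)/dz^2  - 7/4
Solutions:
 v(z) = C1 + C2*z - z^3/8 + 7*z^2/8


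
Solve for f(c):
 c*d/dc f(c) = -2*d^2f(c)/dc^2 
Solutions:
 f(c) = C1 + C2*erf(c/2)


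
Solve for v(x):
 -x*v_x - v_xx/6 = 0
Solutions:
 v(x) = C1 + C2*erf(sqrt(3)*x)


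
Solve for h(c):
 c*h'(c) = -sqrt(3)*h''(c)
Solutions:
 h(c) = C1 + C2*erf(sqrt(2)*3^(3/4)*c/6)


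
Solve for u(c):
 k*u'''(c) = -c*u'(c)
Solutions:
 u(c) = C1 + Integral(C2*airyai(c*(-1/k)^(1/3)) + C3*airybi(c*(-1/k)^(1/3)), c)


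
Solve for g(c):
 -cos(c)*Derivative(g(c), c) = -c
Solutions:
 g(c) = C1 + Integral(c/cos(c), c)


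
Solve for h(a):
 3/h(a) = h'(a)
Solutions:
 h(a) = -sqrt(C1 + 6*a)
 h(a) = sqrt(C1 + 6*a)


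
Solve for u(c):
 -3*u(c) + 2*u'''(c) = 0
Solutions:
 u(c) = C3*exp(2^(2/3)*3^(1/3)*c/2) + (C1*sin(2^(2/3)*3^(5/6)*c/4) + C2*cos(2^(2/3)*3^(5/6)*c/4))*exp(-2^(2/3)*3^(1/3)*c/4)


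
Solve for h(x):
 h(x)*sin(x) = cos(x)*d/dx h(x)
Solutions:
 h(x) = C1/cos(x)


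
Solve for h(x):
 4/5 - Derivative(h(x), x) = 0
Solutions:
 h(x) = C1 + 4*x/5


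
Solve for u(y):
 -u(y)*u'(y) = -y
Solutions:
 u(y) = -sqrt(C1 + y^2)
 u(y) = sqrt(C1 + y^2)


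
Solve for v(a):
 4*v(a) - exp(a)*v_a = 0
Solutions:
 v(a) = C1*exp(-4*exp(-a))


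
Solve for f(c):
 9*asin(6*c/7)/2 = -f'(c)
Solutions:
 f(c) = C1 - 9*c*asin(6*c/7)/2 - 3*sqrt(49 - 36*c^2)/4


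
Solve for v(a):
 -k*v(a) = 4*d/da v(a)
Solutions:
 v(a) = C1*exp(-a*k/4)


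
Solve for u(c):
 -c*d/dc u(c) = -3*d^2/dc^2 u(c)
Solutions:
 u(c) = C1 + C2*erfi(sqrt(6)*c/6)


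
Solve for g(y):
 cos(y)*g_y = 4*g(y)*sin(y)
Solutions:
 g(y) = C1/cos(y)^4


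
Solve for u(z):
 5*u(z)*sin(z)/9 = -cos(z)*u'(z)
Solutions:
 u(z) = C1*cos(z)^(5/9)


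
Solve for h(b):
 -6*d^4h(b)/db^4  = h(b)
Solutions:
 h(b) = (C1*sin(2^(1/4)*3^(3/4)*b/6) + C2*cos(2^(1/4)*3^(3/4)*b/6))*exp(-2^(1/4)*3^(3/4)*b/6) + (C3*sin(2^(1/4)*3^(3/4)*b/6) + C4*cos(2^(1/4)*3^(3/4)*b/6))*exp(2^(1/4)*3^(3/4)*b/6)


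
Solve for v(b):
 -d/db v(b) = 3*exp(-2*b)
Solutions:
 v(b) = C1 + 3*exp(-2*b)/2


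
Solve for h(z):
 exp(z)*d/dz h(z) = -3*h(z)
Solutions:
 h(z) = C1*exp(3*exp(-z))


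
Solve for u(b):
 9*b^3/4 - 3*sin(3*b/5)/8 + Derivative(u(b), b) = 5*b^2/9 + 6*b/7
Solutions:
 u(b) = C1 - 9*b^4/16 + 5*b^3/27 + 3*b^2/7 - 5*cos(3*b/5)/8


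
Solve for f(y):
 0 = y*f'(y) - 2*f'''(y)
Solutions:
 f(y) = C1 + Integral(C2*airyai(2^(2/3)*y/2) + C3*airybi(2^(2/3)*y/2), y)


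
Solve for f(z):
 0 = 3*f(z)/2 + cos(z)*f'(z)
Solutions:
 f(z) = C1*(sin(z) - 1)^(3/4)/(sin(z) + 1)^(3/4)


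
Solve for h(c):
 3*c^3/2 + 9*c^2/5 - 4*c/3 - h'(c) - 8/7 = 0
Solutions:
 h(c) = C1 + 3*c^4/8 + 3*c^3/5 - 2*c^2/3 - 8*c/7


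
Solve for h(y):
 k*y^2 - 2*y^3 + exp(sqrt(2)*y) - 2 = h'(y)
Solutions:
 h(y) = C1 + k*y^3/3 - y^4/2 - 2*y + sqrt(2)*exp(sqrt(2)*y)/2


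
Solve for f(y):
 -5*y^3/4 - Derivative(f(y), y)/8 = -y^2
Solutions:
 f(y) = C1 - 5*y^4/2 + 8*y^3/3


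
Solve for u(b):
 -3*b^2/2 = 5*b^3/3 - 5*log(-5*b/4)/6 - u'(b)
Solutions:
 u(b) = C1 + 5*b^4/12 + b^3/2 - 5*b*log(-b)/6 + 5*b*(-log(5) + 1 + 2*log(2))/6


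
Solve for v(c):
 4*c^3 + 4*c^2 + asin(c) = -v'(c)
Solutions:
 v(c) = C1 - c^4 - 4*c^3/3 - c*asin(c) - sqrt(1 - c^2)


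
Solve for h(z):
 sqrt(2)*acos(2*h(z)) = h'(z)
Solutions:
 Integral(1/acos(2*_y), (_y, h(z))) = C1 + sqrt(2)*z


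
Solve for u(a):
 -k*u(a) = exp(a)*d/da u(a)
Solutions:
 u(a) = C1*exp(k*exp(-a))


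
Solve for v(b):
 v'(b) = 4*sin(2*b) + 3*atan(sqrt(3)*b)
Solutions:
 v(b) = C1 + 3*b*atan(sqrt(3)*b) - sqrt(3)*log(3*b^2 + 1)/2 - 2*cos(2*b)


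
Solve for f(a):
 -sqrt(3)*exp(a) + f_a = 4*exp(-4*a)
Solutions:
 f(a) = C1 + sqrt(3)*exp(a) - exp(-4*a)


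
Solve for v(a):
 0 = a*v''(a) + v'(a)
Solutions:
 v(a) = C1 + C2*log(a)


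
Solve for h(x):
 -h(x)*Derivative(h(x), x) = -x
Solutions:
 h(x) = -sqrt(C1 + x^2)
 h(x) = sqrt(C1 + x^2)


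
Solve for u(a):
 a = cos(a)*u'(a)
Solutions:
 u(a) = C1 + Integral(a/cos(a), a)


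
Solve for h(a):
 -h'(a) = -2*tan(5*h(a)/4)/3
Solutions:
 h(a) = -4*asin(C1*exp(5*a/6))/5 + 4*pi/5
 h(a) = 4*asin(C1*exp(5*a/6))/5


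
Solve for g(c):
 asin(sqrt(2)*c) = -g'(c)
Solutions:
 g(c) = C1 - c*asin(sqrt(2)*c) - sqrt(2)*sqrt(1 - 2*c^2)/2


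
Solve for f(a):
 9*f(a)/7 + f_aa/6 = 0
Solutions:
 f(a) = C1*sin(3*sqrt(42)*a/7) + C2*cos(3*sqrt(42)*a/7)


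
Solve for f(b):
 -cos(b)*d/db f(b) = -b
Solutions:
 f(b) = C1 + Integral(b/cos(b), b)


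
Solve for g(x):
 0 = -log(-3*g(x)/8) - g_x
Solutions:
 Integral(1/(log(-_y) - 3*log(2) + log(3)), (_y, g(x))) = C1 - x


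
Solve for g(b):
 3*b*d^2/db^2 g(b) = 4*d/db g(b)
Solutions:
 g(b) = C1 + C2*b^(7/3)


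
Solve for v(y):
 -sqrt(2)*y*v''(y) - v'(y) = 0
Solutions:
 v(y) = C1 + C2*y^(1 - sqrt(2)/2)


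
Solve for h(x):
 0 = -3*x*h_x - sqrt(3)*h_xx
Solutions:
 h(x) = C1 + C2*erf(sqrt(2)*3^(1/4)*x/2)


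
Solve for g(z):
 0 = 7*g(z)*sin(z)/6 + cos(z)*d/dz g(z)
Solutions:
 g(z) = C1*cos(z)^(7/6)


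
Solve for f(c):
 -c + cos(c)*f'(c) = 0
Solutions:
 f(c) = C1 + Integral(c/cos(c), c)


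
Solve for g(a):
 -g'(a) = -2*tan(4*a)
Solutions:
 g(a) = C1 - log(cos(4*a))/2


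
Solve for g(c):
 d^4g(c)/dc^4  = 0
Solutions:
 g(c) = C1 + C2*c + C3*c^2 + C4*c^3


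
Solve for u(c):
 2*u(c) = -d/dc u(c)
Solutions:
 u(c) = C1*exp(-2*c)


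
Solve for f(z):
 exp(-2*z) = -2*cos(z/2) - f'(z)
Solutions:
 f(z) = C1 - 4*sin(z/2) + exp(-2*z)/2


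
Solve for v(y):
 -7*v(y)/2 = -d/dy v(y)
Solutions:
 v(y) = C1*exp(7*y/2)


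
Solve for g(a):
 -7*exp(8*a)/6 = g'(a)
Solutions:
 g(a) = C1 - 7*exp(8*a)/48


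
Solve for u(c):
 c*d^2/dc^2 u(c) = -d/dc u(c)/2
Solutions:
 u(c) = C1 + C2*sqrt(c)


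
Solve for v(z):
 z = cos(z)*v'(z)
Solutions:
 v(z) = C1 + Integral(z/cos(z), z)


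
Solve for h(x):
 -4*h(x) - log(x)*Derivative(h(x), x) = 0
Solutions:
 h(x) = C1*exp(-4*li(x))


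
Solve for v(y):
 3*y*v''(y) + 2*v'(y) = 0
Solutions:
 v(y) = C1 + C2*y^(1/3)


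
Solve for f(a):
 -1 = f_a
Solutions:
 f(a) = C1 - a


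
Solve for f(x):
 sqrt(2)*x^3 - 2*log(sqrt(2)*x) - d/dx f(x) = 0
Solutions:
 f(x) = C1 + sqrt(2)*x^4/4 - 2*x*log(x) - x*log(2) + 2*x


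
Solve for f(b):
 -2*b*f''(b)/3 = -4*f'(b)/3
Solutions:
 f(b) = C1 + C2*b^3


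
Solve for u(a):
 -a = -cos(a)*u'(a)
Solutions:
 u(a) = C1 + Integral(a/cos(a), a)


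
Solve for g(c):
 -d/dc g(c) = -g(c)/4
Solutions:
 g(c) = C1*exp(c/4)


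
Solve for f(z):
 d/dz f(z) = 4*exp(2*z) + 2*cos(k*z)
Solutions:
 f(z) = C1 + 2*exp(2*z) + 2*sin(k*z)/k


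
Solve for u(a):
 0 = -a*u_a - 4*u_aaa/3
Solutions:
 u(a) = C1 + Integral(C2*airyai(-6^(1/3)*a/2) + C3*airybi(-6^(1/3)*a/2), a)


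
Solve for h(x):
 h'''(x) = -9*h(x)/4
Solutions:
 h(x) = C3*exp(-2^(1/3)*3^(2/3)*x/2) + (C1*sin(3*2^(1/3)*3^(1/6)*x/4) + C2*cos(3*2^(1/3)*3^(1/6)*x/4))*exp(2^(1/3)*3^(2/3)*x/4)


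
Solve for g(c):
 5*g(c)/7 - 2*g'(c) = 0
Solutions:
 g(c) = C1*exp(5*c/14)


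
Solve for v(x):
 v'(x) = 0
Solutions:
 v(x) = C1


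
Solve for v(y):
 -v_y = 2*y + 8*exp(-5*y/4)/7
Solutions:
 v(y) = C1 - y^2 + 32*exp(-5*y/4)/35


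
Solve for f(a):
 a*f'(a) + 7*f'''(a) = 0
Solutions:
 f(a) = C1 + Integral(C2*airyai(-7^(2/3)*a/7) + C3*airybi(-7^(2/3)*a/7), a)


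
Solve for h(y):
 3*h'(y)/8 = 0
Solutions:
 h(y) = C1


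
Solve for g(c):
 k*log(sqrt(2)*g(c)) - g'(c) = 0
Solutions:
 Integral(1/(2*log(_y) + log(2)), (_y, g(c))) = C1 + c*k/2


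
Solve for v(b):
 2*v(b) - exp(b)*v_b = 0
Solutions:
 v(b) = C1*exp(-2*exp(-b))


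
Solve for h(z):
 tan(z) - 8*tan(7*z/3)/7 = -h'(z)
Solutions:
 h(z) = C1 + log(cos(z)) - 24*log(cos(7*z/3))/49


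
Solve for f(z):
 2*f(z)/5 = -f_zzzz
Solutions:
 f(z) = (C1*sin(10^(3/4)*z/10) + C2*cos(10^(3/4)*z/10))*exp(-10^(3/4)*z/10) + (C3*sin(10^(3/4)*z/10) + C4*cos(10^(3/4)*z/10))*exp(10^(3/4)*z/10)


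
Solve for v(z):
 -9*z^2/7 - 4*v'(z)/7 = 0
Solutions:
 v(z) = C1 - 3*z^3/4


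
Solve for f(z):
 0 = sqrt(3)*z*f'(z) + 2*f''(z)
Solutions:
 f(z) = C1 + C2*erf(3^(1/4)*z/2)


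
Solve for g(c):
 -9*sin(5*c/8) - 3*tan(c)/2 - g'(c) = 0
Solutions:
 g(c) = C1 + 3*log(cos(c))/2 + 72*cos(5*c/8)/5


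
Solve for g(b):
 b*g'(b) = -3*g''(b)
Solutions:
 g(b) = C1 + C2*erf(sqrt(6)*b/6)


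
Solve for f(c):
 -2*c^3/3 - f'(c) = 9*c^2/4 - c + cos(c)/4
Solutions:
 f(c) = C1 - c^4/6 - 3*c^3/4 + c^2/2 - sin(c)/4


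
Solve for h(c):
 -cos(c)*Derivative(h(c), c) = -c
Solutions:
 h(c) = C1 + Integral(c/cos(c), c)


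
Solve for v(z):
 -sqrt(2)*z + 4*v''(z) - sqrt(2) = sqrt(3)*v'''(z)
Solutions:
 v(z) = C1 + C2*z + C3*exp(4*sqrt(3)*z/3) + sqrt(2)*z^3/24 + z^2*(sqrt(6) + 4*sqrt(2))/32


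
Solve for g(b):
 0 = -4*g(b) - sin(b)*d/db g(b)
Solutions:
 g(b) = C1*(cos(b)^2 + 2*cos(b) + 1)/(cos(b)^2 - 2*cos(b) + 1)
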